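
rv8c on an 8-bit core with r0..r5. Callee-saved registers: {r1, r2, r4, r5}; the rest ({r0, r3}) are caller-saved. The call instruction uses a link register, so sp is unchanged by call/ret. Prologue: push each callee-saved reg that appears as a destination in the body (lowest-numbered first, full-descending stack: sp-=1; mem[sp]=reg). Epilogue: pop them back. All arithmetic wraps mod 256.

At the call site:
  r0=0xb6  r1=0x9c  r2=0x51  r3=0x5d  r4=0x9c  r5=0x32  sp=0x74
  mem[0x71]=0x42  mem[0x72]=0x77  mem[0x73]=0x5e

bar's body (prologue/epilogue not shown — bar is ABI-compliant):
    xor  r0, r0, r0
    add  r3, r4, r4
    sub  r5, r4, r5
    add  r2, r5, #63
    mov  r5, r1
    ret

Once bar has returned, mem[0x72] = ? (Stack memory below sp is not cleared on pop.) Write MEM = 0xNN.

prologue: push r2 -> mem[0x73]=0x51, sp=0x73
prologue: push r5 -> mem[0x72]=0x32, sp=0x72
body[0] xor  r0, r0, r0 -> r0=0x00
body[1] add  r3, r4, r4 -> r3=0x38
body[2] sub  r5, r4, r5 -> r5=0x6a
body[3] add  r2, r5, #63 -> r2=0xa9
body[4] mov  r5, r1 -> r5=0x9c
epilogue: pop r5=0x32, sp=0x73
epilogue: pop r2=0x51, sp=0x74
prologue pushed ['r2', 'r5'] at ['0x73', '0x72']

MEM = 0x32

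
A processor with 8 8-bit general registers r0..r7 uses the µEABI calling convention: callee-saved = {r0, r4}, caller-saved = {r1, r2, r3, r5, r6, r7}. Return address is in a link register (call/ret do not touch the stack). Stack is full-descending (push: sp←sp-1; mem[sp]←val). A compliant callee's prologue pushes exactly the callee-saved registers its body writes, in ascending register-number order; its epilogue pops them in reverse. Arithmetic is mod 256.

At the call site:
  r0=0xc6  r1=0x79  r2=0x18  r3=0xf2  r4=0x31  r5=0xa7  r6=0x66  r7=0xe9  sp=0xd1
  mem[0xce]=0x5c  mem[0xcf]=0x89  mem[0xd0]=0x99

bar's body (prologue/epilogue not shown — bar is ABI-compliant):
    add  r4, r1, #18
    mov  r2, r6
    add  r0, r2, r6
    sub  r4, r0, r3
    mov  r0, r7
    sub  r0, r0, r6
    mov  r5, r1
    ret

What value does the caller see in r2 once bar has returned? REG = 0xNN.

prologue: push r0 -> mem[0xd0]=0xc6, sp=0xd0
prologue: push r4 -> mem[0xcf]=0x31, sp=0xcf
body[0] add  r4, r1, #18 -> r4=0x8b
body[1] mov  r2, r6 -> r2=0x66
body[2] add  r0, r2, r6 -> r0=0xcc
body[3] sub  r4, r0, r3 -> r4=0xda
body[4] mov  r0, r7 -> r0=0xe9
body[5] sub  r0, r0, r6 -> r0=0x83
body[6] mov  r5, r1 -> r5=0x79
epilogue: pop r4=0x31, sp=0xd0
epilogue: pop r0=0xc6, sp=0xd1
r2 is caller-saved -> body value

REG = 0x66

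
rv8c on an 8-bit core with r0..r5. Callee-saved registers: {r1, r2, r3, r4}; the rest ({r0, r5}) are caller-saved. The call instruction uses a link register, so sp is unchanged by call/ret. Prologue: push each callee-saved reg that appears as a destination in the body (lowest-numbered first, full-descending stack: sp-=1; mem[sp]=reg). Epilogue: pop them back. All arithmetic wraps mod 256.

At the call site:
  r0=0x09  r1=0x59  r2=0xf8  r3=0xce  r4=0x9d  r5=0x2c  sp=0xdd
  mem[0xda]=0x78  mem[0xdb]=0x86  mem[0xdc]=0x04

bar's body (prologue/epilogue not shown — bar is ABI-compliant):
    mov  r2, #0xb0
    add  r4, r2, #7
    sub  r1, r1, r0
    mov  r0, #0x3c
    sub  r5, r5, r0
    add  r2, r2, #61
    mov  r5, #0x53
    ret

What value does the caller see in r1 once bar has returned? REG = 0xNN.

REG = 0x59

prologue: push r1 -> mem[0xdc]=0x59, sp=0xdc
prologue: push r2 -> mem[0xdb]=0xf8, sp=0xdb
prologue: push r4 -> mem[0xda]=0x9d, sp=0xda
body[0] mov  r2, #0xb0 -> r2=0xb0
body[1] add  r4, r2, #7 -> r4=0xb7
body[2] sub  r1, r1, r0 -> r1=0x50
body[3] mov  r0, #0x3c -> r0=0x3c
body[4] sub  r5, r5, r0 -> r5=0xf0
body[5] add  r2, r2, #61 -> r2=0xed
body[6] mov  r5, #0x53 -> r5=0x53
epilogue: pop r4=0x9d, sp=0xdb
epilogue: pop r2=0xf8, sp=0xdc
epilogue: pop r1=0x59, sp=0xdd
r1 is callee-saved -> restored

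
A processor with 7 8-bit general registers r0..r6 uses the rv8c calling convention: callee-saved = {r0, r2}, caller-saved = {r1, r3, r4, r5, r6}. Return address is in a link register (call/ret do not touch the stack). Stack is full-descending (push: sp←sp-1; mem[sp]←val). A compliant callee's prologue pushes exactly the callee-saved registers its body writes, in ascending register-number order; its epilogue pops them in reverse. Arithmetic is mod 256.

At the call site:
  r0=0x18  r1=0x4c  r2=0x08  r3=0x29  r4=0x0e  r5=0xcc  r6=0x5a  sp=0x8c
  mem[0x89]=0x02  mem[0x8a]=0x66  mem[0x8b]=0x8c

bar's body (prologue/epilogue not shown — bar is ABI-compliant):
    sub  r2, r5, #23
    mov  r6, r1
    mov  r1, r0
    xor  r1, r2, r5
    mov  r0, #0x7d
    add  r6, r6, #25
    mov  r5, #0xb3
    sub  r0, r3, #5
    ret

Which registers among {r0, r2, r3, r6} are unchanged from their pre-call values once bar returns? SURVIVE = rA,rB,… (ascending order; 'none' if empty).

prologue: push r0 → mem[0x8b]=0x18, sp=0x8b
prologue: push r2 → mem[0x8a]=0x08, sp=0x8a
body[0] sub  r2, r5, #23 → r2=0xb5
body[1] mov  r6, r1 → r6=0x4c
body[2] mov  r1, r0 → r1=0x18
body[3] xor  r1, r2, r5 → r1=0x79
body[4] mov  r0, #0x7d → r0=0x7d
body[5] add  r6, r6, #25 → r6=0x65
body[6] mov  r5, #0xb3 → r5=0xb3
body[7] sub  r0, r3, #5 → r0=0x24
epilogue: pop r2=0x08, sp=0x8b
epilogue: pop r0=0x18, sp=0x8c
r0: callee-saved, written=True
r2: callee-saved, written=True
r3: caller-saved, written=False
r6: caller-saved, written=True

SURVIVE = r0,r2,r3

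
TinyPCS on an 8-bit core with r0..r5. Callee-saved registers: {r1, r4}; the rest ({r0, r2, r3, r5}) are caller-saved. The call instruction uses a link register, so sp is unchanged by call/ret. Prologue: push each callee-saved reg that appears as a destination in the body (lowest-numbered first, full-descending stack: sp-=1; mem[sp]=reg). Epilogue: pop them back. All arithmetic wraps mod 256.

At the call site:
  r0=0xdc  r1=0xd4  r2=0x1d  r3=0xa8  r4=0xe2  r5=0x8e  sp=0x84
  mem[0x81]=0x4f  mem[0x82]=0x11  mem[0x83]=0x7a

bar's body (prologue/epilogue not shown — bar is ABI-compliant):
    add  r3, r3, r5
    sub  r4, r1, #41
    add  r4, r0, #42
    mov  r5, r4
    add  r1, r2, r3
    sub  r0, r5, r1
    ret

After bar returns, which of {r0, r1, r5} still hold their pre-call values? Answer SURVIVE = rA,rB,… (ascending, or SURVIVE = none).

SURVIVE = r1

prologue: push r1 -> mem[0x83]=0xd4, sp=0x83
prologue: push r4 -> mem[0x82]=0xe2, sp=0x82
body[0] add  r3, r3, r5 -> r3=0x36
body[1] sub  r4, r1, #41 -> r4=0xab
body[2] add  r4, r0, #42 -> r4=0x06
body[3] mov  r5, r4 -> r5=0x06
body[4] add  r1, r2, r3 -> r1=0x53
body[5] sub  r0, r5, r1 -> r0=0xb3
epilogue: pop r4=0xe2, sp=0x83
epilogue: pop r1=0xd4, sp=0x84
r0: caller-saved, written=True
r1: callee-saved, written=True
r5: caller-saved, written=True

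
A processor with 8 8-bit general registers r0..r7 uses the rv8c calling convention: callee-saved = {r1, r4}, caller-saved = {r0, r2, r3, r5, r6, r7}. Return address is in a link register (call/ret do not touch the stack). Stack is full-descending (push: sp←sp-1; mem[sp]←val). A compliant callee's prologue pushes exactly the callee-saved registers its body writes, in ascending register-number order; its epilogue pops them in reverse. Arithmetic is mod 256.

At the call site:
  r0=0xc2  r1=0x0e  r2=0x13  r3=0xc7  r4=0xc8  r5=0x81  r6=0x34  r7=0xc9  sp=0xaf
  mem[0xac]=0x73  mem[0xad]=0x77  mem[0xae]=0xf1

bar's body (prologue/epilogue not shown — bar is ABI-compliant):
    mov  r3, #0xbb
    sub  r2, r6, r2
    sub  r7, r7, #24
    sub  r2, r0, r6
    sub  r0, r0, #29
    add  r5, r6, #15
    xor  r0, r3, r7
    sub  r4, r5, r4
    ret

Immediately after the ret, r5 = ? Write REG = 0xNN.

prologue: push r4 -> mem[0xae]=0xc8, sp=0xae
body[0] mov  r3, #0xbb -> r3=0xbb
body[1] sub  r2, r6, r2 -> r2=0x21
body[2] sub  r7, r7, #24 -> r7=0xb1
body[3] sub  r2, r0, r6 -> r2=0x8e
body[4] sub  r0, r0, #29 -> r0=0xa5
body[5] add  r5, r6, #15 -> r5=0x43
body[6] xor  r0, r3, r7 -> r0=0x0a
body[7] sub  r4, r5, r4 -> r4=0x7b
epilogue: pop r4=0xc8, sp=0xaf
r5 is caller-saved -> body value

REG = 0x43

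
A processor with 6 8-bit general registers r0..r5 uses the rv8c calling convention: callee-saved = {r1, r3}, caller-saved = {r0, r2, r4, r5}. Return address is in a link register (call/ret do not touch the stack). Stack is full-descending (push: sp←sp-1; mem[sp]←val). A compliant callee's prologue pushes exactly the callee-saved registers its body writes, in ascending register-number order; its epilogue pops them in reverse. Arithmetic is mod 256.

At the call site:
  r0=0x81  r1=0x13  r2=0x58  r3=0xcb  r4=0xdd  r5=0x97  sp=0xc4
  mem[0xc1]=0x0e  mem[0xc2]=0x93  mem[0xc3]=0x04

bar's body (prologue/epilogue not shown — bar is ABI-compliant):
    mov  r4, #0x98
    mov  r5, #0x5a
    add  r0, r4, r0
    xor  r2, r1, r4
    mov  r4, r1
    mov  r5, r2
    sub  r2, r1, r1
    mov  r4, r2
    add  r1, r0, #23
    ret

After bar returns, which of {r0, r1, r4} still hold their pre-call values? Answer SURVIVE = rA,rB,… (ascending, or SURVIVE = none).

SURVIVE = r1

prologue: push r1 -> mem[0xc3]=0x13, sp=0xc3
body[0] mov  r4, #0x98 -> r4=0x98
body[1] mov  r5, #0x5a -> r5=0x5a
body[2] add  r0, r4, r0 -> r0=0x19
body[3] xor  r2, r1, r4 -> r2=0x8b
body[4] mov  r4, r1 -> r4=0x13
body[5] mov  r5, r2 -> r5=0x8b
body[6] sub  r2, r1, r1 -> r2=0x00
body[7] mov  r4, r2 -> r4=0x00
body[8] add  r1, r0, #23 -> r1=0x30
epilogue: pop r1=0x13, sp=0xc4
r0: caller-saved, written=True
r1: callee-saved, written=True
r4: caller-saved, written=True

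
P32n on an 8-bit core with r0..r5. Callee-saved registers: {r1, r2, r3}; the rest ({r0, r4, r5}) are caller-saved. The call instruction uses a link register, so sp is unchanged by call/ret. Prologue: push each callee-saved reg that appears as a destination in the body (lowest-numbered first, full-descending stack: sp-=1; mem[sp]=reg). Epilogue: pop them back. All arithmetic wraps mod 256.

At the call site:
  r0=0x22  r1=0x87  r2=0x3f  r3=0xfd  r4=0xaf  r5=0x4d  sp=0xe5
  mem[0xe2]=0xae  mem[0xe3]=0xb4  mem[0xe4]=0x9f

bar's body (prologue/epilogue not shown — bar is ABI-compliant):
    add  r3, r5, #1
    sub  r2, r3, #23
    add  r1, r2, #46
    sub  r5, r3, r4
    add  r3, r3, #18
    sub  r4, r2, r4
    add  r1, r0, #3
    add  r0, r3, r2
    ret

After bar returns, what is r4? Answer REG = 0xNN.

prologue: push r1 → mem[0xe4]=0x87, sp=0xe4
prologue: push r2 → mem[0xe3]=0x3f, sp=0xe3
prologue: push r3 → mem[0xe2]=0xfd, sp=0xe2
body[0] add  r3, r5, #1 → r3=0x4e
body[1] sub  r2, r3, #23 → r2=0x37
body[2] add  r1, r2, #46 → r1=0x65
body[3] sub  r5, r3, r4 → r5=0x9f
body[4] add  r3, r3, #18 → r3=0x60
body[5] sub  r4, r2, r4 → r4=0x88
body[6] add  r1, r0, #3 → r1=0x25
body[7] add  r0, r3, r2 → r0=0x97
epilogue: pop r3=0xfd, sp=0xe3
epilogue: pop r2=0x3f, sp=0xe4
epilogue: pop r1=0x87, sp=0xe5
r4 is caller-saved → body value

REG = 0x88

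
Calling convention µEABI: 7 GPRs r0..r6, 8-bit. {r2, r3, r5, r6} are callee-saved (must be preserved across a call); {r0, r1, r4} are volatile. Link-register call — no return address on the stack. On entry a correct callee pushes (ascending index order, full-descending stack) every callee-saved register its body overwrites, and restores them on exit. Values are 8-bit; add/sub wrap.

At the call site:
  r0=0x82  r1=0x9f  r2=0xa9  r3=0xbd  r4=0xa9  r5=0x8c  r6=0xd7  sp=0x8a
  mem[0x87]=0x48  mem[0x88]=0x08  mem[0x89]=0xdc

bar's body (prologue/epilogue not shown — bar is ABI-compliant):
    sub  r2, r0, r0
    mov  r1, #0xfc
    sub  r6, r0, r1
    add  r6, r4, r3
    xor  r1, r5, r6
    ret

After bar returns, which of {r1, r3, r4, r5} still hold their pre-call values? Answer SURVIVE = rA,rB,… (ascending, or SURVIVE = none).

prologue: push r2 -> mem[0x89]=0xa9, sp=0x89
prologue: push r6 -> mem[0x88]=0xd7, sp=0x88
body[0] sub  r2, r0, r0 -> r2=0x00
body[1] mov  r1, #0xfc -> r1=0xfc
body[2] sub  r6, r0, r1 -> r6=0x86
body[3] add  r6, r4, r3 -> r6=0x66
body[4] xor  r1, r5, r6 -> r1=0xea
epilogue: pop r6=0xd7, sp=0x89
epilogue: pop r2=0xa9, sp=0x8a
r1: caller-saved, written=True
r3: callee-saved, written=False
r4: caller-saved, written=False
r5: callee-saved, written=False

SURVIVE = r3,r4,r5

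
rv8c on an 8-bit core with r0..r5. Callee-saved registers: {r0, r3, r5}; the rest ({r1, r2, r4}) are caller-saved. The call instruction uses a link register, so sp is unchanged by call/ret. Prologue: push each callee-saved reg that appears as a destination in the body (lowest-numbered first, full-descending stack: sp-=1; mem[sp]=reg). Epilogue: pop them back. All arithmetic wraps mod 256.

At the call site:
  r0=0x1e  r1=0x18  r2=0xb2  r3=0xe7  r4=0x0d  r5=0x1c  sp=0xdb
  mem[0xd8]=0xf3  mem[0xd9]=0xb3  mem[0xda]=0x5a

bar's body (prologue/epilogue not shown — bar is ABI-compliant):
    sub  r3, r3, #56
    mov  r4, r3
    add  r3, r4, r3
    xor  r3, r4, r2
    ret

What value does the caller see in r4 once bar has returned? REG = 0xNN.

prologue: push r3 → mem[0xda]=0xe7, sp=0xda
body[0] sub  r3, r3, #56 → r3=0xaf
body[1] mov  r4, r3 → r4=0xaf
body[2] add  r3, r4, r3 → r3=0x5e
body[3] xor  r3, r4, r2 → r3=0x1d
epilogue: pop r3=0xe7, sp=0xdb
r4 is caller-saved → body value

REG = 0xaf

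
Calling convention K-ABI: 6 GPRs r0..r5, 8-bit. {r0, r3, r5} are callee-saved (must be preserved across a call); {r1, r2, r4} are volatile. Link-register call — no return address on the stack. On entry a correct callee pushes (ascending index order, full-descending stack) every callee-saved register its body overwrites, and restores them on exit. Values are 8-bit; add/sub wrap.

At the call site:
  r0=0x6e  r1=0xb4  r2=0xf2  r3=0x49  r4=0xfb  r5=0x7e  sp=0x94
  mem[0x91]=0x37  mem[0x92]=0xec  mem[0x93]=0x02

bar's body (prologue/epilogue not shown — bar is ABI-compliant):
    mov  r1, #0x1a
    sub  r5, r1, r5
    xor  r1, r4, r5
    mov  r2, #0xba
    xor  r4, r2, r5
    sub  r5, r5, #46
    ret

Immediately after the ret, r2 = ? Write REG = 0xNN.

prologue: push r5 → mem[0x93]=0x7e, sp=0x93
body[0] mov  r1, #0x1a → r1=0x1a
body[1] sub  r5, r1, r5 → r5=0x9c
body[2] xor  r1, r4, r5 → r1=0x67
body[3] mov  r2, #0xba → r2=0xba
body[4] xor  r4, r2, r5 → r4=0x26
body[5] sub  r5, r5, #46 → r5=0x6e
epilogue: pop r5=0x7e, sp=0x94
r2 is caller-saved → body value

REG = 0xba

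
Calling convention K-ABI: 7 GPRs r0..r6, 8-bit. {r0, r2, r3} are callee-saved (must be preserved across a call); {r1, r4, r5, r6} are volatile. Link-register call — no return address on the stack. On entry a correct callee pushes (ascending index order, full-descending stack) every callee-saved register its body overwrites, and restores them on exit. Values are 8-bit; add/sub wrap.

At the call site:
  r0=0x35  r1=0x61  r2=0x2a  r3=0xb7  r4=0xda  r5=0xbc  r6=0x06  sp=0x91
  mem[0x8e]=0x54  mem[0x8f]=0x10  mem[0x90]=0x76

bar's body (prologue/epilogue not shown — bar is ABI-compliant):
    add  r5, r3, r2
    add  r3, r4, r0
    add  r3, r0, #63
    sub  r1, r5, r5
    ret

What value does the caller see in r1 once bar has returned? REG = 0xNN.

prologue: push r3 -> mem[0x90]=0xb7, sp=0x90
body[0] add  r5, r3, r2 -> r5=0xe1
body[1] add  r3, r4, r0 -> r3=0x0f
body[2] add  r3, r0, #63 -> r3=0x74
body[3] sub  r1, r5, r5 -> r1=0x00
epilogue: pop r3=0xb7, sp=0x91
r1 is caller-saved -> body value

REG = 0x00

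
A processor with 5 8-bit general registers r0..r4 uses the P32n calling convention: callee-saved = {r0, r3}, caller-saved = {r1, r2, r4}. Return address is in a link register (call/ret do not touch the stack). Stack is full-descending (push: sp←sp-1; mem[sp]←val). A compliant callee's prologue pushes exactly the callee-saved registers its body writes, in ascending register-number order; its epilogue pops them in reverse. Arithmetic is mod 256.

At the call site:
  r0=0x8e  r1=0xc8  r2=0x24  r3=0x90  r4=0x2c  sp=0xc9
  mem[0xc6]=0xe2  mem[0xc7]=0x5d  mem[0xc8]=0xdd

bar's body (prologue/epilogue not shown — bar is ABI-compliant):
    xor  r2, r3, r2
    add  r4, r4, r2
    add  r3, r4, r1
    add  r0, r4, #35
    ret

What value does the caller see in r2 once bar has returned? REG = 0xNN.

prologue: push r0 -> mem[0xc8]=0x8e, sp=0xc8
prologue: push r3 -> mem[0xc7]=0x90, sp=0xc7
body[0] xor  r2, r3, r2 -> r2=0xb4
body[1] add  r4, r4, r2 -> r4=0xe0
body[2] add  r3, r4, r1 -> r3=0xa8
body[3] add  r0, r4, #35 -> r0=0x03
epilogue: pop r3=0x90, sp=0xc8
epilogue: pop r0=0x8e, sp=0xc9
r2 is caller-saved -> body value

REG = 0xb4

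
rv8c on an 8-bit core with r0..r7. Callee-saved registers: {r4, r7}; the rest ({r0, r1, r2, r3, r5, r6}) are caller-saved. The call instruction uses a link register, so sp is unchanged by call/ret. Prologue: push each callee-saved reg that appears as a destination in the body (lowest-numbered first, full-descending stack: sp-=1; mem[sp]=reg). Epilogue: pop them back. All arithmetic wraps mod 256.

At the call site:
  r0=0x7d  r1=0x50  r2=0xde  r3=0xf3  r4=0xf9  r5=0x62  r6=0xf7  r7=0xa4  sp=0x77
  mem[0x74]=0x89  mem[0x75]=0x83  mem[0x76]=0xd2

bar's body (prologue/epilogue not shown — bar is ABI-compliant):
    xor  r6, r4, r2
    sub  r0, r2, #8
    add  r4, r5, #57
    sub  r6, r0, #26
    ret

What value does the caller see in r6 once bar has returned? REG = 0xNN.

REG = 0xbc

prologue: push r4 -> mem[0x76]=0xf9, sp=0x76
body[0] xor  r6, r4, r2 -> r6=0x27
body[1] sub  r0, r2, #8 -> r0=0xd6
body[2] add  r4, r5, #57 -> r4=0x9b
body[3] sub  r6, r0, #26 -> r6=0xbc
epilogue: pop r4=0xf9, sp=0x77
r6 is caller-saved -> body value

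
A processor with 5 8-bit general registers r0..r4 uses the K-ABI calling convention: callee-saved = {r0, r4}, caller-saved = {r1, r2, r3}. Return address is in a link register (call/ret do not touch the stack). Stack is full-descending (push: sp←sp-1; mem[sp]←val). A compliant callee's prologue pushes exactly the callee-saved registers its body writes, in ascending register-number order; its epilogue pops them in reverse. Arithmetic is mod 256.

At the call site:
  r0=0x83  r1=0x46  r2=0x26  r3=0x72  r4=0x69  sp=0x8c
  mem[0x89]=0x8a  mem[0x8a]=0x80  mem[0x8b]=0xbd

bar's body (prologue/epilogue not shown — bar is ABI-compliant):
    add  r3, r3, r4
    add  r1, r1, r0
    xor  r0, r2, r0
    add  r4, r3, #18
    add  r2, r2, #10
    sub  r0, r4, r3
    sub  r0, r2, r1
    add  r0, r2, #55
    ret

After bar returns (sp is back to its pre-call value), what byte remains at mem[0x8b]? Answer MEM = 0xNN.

prologue: push r0 → mem[0x8b]=0x83, sp=0x8b
prologue: push r4 → mem[0x8a]=0x69, sp=0x8a
body[0] add  r3, r3, r4 → r3=0xdb
body[1] add  r1, r1, r0 → r1=0xc9
body[2] xor  r0, r2, r0 → r0=0xa5
body[3] add  r4, r3, #18 → r4=0xed
body[4] add  r2, r2, #10 → r2=0x30
body[5] sub  r0, r4, r3 → r0=0x12
body[6] sub  r0, r2, r1 → r0=0x67
body[7] add  r0, r2, #55 → r0=0x67
epilogue: pop r4=0x69, sp=0x8b
epilogue: pop r0=0x83, sp=0x8c
prologue pushed ['r0', 'r4'] at ['0x8b', '0x8a']

MEM = 0x83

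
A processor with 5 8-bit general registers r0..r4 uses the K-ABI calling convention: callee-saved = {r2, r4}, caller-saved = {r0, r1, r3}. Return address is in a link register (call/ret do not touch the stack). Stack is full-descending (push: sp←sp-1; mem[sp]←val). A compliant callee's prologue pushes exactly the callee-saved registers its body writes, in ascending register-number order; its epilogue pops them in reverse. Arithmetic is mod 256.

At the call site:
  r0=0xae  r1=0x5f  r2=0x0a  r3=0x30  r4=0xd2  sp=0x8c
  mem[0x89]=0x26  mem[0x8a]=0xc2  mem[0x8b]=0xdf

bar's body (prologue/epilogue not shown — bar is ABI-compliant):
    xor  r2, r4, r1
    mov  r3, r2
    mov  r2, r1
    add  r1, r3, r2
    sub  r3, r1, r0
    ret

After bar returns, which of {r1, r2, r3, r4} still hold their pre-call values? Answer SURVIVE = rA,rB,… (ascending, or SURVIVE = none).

prologue: push r2 -> mem[0x8b]=0x0a, sp=0x8b
body[0] xor  r2, r4, r1 -> r2=0x8d
body[1] mov  r3, r2 -> r3=0x8d
body[2] mov  r2, r1 -> r2=0x5f
body[3] add  r1, r3, r2 -> r1=0xec
body[4] sub  r3, r1, r0 -> r3=0x3e
epilogue: pop r2=0x0a, sp=0x8c
r1: caller-saved, written=True
r2: callee-saved, written=True
r3: caller-saved, written=True
r4: callee-saved, written=False

SURVIVE = r2,r4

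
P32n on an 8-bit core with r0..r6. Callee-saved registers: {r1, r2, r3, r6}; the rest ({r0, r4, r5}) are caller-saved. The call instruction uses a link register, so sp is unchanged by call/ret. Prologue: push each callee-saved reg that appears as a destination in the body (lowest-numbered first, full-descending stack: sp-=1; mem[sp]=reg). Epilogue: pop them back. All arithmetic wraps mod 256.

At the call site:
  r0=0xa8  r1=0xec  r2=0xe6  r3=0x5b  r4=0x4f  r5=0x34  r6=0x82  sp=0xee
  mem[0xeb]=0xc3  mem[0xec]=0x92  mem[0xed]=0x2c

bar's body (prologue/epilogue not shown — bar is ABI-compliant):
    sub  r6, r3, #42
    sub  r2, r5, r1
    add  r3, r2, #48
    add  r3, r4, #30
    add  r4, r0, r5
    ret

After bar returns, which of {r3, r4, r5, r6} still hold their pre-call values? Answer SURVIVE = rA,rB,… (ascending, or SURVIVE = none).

prologue: push r2 → mem[0xed]=0xe6, sp=0xed
prologue: push r3 → mem[0xec]=0x5b, sp=0xec
prologue: push r6 → mem[0xeb]=0x82, sp=0xeb
body[0] sub  r6, r3, #42 → r6=0x31
body[1] sub  r2, r5, r1 → r2=0x48
body[2] add  r3, r2, #48 → r3=0x78
body[3] add  r3, r4, #30 → r3=0x6d
body[4] add  r4, r0, r5 → r4=0xdc
epilogue: pop r6=0x82, sp=0xec
epilogue: pop r3=0x5b, sp=0xed
epilogue: pop r2=0xe6, sp=0xee
r3: callee-saved, written=True
r4: caller-saved, written=True
r5: caller-saved, written=False
r6: callee-saved, written=True

SURVIVE = r3,r5,r6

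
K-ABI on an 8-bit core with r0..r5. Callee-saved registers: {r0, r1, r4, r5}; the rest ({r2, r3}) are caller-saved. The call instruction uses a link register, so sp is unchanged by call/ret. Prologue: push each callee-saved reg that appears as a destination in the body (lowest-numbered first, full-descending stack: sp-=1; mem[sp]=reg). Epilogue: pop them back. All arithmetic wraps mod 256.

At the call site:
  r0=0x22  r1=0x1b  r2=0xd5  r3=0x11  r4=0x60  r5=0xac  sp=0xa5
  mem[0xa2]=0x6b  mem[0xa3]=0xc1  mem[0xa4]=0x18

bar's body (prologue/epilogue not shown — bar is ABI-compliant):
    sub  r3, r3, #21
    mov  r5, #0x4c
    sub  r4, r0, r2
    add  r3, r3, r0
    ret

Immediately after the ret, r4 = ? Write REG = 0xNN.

prologue: push r4 → mem[0xa4]=0x60, sp=0xa4
prologue: push r5 → mem[0xa3]=0xac, sp=0xa3
body[0] sub  r3, r3, #21 → r3=0xfc
body[1] mov  r5, #0x4c → r5=0x4c
body[2] sub  r4, r0, r2 → r4=0x4d
body[3] add  r3, r3, r0 → r3=0x1e
epilogue: pop r5=0xac, sp=0xa4
epilogue: pop r4=0x60, sp=0xa5
r4 is callee-saved → restored

REG = 0x60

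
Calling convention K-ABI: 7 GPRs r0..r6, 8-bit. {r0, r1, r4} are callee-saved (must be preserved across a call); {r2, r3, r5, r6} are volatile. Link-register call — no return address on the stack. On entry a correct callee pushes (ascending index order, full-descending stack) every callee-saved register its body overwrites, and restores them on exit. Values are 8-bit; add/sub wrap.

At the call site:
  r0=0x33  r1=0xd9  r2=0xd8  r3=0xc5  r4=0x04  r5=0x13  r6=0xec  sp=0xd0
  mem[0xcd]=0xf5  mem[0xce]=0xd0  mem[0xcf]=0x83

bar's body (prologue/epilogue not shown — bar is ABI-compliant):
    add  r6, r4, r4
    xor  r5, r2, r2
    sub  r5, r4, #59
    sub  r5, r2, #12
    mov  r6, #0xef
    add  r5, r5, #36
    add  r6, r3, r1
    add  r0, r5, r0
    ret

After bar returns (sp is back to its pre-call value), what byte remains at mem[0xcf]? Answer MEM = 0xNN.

MEM = 0x33

prologue: push r0 → mem[0xcf]=0x33, sp=0xcf
body[0] add  r6, r4, r4 → r6=0x08
body[1] xor  r5, r2, r2 → r5=0x00
body[2] sub  r5, r4, #59 → r5=0xc9
body[3] sub  r5, r2, #12 → r5=0xcc
body[4] mov  r6, #0xef → r6=0xef
body[5] add  r5, r5, #36 → r5=0xf0
body[6] add  r6, r3, r1 → r6=0x9e
body[7] add  r0, r5, r0 → r0=0x23
epilogue: pop r0=0x33, sp=0xd0
prologue pushed ['r0'] at ['0xcf']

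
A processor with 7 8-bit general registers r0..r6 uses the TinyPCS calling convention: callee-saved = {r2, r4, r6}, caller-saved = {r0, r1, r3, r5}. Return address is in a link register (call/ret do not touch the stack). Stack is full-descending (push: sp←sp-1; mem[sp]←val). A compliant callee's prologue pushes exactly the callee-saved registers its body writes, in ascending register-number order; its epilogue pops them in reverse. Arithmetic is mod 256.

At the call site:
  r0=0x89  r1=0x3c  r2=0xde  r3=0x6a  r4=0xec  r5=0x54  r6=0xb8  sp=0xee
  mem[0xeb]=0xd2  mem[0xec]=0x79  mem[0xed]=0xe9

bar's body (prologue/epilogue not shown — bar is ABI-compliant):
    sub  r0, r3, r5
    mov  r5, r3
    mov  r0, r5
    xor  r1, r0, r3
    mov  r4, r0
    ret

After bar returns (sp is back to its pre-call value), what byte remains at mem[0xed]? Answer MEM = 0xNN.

MEM = 0xec

prologue: push r4 → mem[0xed]=0xec, sp=0xed
body[0] sub  r0, r3, r5 → r0=0x16
body[1] mov  r5, r3 → r5=0x6a
body[2] mov  r0, r5 → r0=0x6a
body[3] xor  r1, r0, r3 → r1=0x00
body[4] mov  r4, r0 → r4=0x6a
epilogue: pop r4=0xec, sp=0xee
prologue pushed ['r4'] at ['0xed']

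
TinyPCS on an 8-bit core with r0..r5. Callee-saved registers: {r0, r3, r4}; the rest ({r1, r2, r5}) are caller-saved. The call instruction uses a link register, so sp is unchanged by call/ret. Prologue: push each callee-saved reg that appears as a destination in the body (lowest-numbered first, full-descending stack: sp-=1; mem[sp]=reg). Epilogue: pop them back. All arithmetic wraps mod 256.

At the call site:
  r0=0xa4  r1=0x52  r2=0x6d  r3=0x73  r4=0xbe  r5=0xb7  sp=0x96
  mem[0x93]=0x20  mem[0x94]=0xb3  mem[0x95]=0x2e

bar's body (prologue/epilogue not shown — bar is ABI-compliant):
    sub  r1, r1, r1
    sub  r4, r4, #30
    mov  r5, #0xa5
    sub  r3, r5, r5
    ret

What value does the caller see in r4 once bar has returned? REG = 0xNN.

prologue: push r3 → mem[0x95]=0x73, sp=0x95
prologue: push r4 → mem[0x94]=0xbe, sp=0x94
body[0] sub  r1, r1, r1 → r1=0x00
body[1] sub  r4, r4, #30 → r4=0xa0
body[2] mov  r5, #0xa5 → r5=0xa5
body[3] sub  r3, r5, r5 → r3=0x00
epilogue: pop r4=0xbe, sp=0x95
epilogue: pop r3=0x73, sp=0x96
r4 is callee-saved → restored

REG = 0xbe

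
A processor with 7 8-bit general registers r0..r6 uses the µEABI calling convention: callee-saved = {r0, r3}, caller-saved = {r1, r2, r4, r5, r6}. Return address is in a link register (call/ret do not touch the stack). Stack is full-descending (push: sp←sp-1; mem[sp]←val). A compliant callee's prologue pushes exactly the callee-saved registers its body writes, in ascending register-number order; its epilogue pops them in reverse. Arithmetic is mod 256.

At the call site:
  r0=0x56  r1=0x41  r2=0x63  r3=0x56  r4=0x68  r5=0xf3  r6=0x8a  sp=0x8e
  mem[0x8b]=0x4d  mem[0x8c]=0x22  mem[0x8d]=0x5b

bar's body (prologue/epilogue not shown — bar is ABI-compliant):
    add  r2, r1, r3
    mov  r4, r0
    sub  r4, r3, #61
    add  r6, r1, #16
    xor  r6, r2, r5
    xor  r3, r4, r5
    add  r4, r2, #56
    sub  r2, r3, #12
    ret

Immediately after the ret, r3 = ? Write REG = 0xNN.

REG = 0x56

prologue: push r3 → mem[0x8d]=0x56, sp=0x8d
body[0] add  r2, r1, r3 → r2=0x97
body[1] mov  r4, r0 → r4=0x56
body[2] sub  r4, r3, #61 → r4=0x19
body[3] add  r6, r1, #16 → r6=0x51
body[4] xor  r6, r2, r5 → r6=0x64
body[5] xor  r3, r4, r5 → r3=0xea
body[6] add  r4, r2, #56 → r4=0xcf
body[7] sub  r2, r3, #12 → r2=0xde
epilogue: pop r3=0x56, sp=0x8e
r3 is callee-saved → restored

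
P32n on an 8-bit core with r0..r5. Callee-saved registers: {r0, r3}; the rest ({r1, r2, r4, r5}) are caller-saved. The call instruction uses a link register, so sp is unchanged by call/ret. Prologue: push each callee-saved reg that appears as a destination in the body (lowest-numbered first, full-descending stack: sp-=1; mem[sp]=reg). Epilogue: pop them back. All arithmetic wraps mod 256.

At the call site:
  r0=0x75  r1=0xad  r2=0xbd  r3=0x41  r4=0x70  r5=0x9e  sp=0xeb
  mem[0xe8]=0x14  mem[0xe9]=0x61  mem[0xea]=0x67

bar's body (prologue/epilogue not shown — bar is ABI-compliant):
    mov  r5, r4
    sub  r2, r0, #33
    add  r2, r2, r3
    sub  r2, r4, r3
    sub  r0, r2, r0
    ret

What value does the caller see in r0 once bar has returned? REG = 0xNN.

REG = 0x75

prologue: push r0 -> mem[0xea]=0x75, sp=0xea
body[0] mov  r5, r4 -> r5=0x70
body[1] sub  r2, r0, #33 -> r2=0x54
body[2] add  r2, r2, r3 -> r2=0x95
body[3] sub  r2, r4, r3 -> r2=0x2f
body[4] sub  r0, r2, r0 -> r0=0xba
epilogue: pop r0=0x75, sp=0xeb
r0 is callee-saved -> restored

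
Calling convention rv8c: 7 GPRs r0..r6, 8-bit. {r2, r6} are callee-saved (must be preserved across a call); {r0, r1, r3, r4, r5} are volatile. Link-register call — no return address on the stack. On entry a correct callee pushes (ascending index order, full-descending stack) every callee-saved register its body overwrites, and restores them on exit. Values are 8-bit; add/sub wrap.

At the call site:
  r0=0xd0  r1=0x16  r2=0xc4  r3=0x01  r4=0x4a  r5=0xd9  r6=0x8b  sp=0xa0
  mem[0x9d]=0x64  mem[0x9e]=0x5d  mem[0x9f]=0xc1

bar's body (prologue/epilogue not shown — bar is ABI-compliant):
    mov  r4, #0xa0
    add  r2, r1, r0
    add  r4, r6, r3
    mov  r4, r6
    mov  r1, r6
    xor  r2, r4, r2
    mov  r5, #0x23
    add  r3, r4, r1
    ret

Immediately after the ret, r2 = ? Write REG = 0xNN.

REG = 0xc4

prologue: push r2 → mem[0x9f]=0xc4, sp=0x9f
body[0] mov  r4, #0xa0 → r4=0xa0
body[1] add  r2, r1, r0 → r2=0xe6
body[2] add  r4, r6, r3 → r4=0x8c
body[3] mov  r4, r6 → r4=0x8b
body[4] mov  r1, r6 → r1=0x8b
body[5] xor  r2, r4, r2 → r2=0x6d
body[6] mov  r5, #0x23 → r5=0x23
body[7] add  r3, r4, r1 → r3=0x16
epilogue: pop r2=0xc4, sp=0xa0
r2 is callee-saved → restored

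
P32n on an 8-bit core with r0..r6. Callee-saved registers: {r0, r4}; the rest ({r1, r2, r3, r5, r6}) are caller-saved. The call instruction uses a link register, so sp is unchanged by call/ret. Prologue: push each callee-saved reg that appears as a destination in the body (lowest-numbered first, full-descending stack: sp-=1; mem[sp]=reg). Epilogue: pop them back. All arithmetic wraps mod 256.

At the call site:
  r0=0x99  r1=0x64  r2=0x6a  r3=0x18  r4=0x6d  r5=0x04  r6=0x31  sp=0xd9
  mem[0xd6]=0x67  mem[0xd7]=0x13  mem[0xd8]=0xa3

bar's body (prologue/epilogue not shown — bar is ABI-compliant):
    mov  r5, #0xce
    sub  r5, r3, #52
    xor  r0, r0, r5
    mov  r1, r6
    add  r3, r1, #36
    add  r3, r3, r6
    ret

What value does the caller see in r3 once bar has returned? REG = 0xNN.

prologue: push r0 → mem[0xd8]=0x99, sp=0xd8
body[0] mov  r5, #0xce → r5=0xce
body[1] sub  r5, r3, #52 → r5=0xe4
body[2] xor  r0, r0, r5 → r0=0x7d
body[3] mov  r1, r6 → r1=0x31
body[4] add  r3, r1, #36 → r3=0x55
body[5] add  r3, r3, r6 → r3=0x86
epilogue: pop r0=0x99, sp=0xd9
r3 is caller-saved → body value

REG = 0x86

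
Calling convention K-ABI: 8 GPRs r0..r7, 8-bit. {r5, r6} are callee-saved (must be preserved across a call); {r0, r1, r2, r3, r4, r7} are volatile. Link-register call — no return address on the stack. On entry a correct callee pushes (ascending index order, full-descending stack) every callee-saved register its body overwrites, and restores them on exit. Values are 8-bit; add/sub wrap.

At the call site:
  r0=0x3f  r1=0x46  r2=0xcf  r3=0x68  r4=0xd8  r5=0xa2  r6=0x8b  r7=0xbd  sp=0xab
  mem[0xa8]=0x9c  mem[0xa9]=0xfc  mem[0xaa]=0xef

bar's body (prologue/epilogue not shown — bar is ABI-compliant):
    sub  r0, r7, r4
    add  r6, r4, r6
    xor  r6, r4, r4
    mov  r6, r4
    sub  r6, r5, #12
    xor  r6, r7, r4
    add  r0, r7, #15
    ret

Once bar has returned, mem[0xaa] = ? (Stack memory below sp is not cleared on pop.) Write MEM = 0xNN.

MEM = 0x8b

prologue: push r6 → mem[0xaa]=0x8b, sp=0xaa
body[0] sub  r0, r7, r4 → r0=0xe5
body[1] add  r6, r4, r6 → r6=0x63
body[2] xor  r6, r4, r4 → r6=0x00
body[3] mov  r6, r4 → r6=0xd8
body[4] sub  r6, r5, #12 → r6=0x96
body[5] xor  r6, r7, r4 → r6=0x65
body[6] add  r0, r7, #15 → r0=0xcc
epilogue: pop r6=0x8b, sp=0xab
prologue pushed ['r6'] at ['0xaa']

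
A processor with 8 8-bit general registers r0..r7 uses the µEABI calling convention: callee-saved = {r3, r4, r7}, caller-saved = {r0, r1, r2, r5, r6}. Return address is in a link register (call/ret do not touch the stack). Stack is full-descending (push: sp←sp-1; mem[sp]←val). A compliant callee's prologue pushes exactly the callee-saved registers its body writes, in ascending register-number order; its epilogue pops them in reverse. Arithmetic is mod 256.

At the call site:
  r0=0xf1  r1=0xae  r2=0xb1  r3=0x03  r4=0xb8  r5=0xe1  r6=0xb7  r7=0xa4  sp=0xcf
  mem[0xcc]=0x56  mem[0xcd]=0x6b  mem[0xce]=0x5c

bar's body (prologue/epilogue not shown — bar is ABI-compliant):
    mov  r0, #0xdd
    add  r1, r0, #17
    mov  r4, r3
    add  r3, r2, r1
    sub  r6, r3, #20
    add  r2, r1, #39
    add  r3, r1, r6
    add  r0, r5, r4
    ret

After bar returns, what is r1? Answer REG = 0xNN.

REG = 0xee

prologue: push r3 -> mem[0xce]=0x03, sp=0xce
prologue: push r4 -> mem[0xcd]=0xb8, sp=0xcd
body[0] mov  r0, #0xdd -> r0=0xdd
body[1] add  r1, r0, #17 -> r1=0xee
body[2] mov  r4, r3 -> r4=0x03
body[3] add  r3, r2, r1 -> r3=0x9f
body[4] sub  r6, r3, #20 -> r6=0x8b
body[5] add  r2, r1, #39 -> r2=0x15
body[6] add  r3, r1, r6 -> r3=0x79
body[7] add  r0, r5, r4 -> r0=0xe4
epilogue: pop r4=0xb8, sp=0xce
epilogue: pop r3=0x03, sp=0xcf
r1 is caller-saved -> body value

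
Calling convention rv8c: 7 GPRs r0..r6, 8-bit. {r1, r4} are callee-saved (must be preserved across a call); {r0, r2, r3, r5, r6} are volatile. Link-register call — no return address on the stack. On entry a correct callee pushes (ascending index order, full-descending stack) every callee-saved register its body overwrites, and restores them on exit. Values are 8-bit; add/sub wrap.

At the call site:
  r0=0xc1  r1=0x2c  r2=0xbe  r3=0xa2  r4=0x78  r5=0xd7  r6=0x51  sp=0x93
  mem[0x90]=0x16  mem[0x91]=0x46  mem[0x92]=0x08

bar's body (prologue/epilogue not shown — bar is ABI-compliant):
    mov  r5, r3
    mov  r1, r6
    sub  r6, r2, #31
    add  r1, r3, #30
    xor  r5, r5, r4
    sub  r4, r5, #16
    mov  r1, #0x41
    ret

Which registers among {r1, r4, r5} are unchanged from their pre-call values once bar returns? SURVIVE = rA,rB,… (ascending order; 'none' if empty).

SURVIVE = r1,r4

prologue: push r1 -> mem[0x92]=0x2c, sp=0x92
prologue: push r4 -> mem[0x91]=0x78, sp=0x91
body[0] mov  r5, r3 -> r5=0xa2
body[1] mov  r1, r6 -> r1=0x51
body[2] sub  r6, r2, #31 -> r6=0x9f
body[3] add  r1, r3, #30 -> r1=0xc0
body[4] xor  r5, r5, r4 -> r5=0xda
body[5] sub  r4, r5, #16 -> r4=0xca
body[6] mov  r1, #0x41 -> r1=0x41
epilogue: pop r4=0x78, sp=0x92
epilogue: pop r1=0x2c, sp=0x93
r1: callee-saved, written=True
r4: callee-saved, written=True
r5: caller-saved, written=True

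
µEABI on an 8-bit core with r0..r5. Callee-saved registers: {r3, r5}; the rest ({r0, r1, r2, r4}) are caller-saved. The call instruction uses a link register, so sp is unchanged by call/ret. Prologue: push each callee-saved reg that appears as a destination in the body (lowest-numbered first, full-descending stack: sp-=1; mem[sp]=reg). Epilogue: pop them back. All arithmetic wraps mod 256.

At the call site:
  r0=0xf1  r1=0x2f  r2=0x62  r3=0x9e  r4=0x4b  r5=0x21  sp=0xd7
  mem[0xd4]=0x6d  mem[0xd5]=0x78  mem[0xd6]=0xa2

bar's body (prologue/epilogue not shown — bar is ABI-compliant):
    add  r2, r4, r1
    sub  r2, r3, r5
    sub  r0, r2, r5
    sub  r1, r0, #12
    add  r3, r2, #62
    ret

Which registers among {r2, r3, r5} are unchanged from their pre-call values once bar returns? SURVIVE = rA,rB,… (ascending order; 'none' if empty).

prologue: push r3 -> mem[0xd6]=0x9e, sp=0xd6
body[0] add  r2, r4, r1 -> r2=0x7a
body[1] sub  r2, r3, r5 -> r2=0x7d
body[2] sub  r0, r2, r5 -> r0=0x5c
body[3] sub  r1, r0, #12 -> r1=0x50
body[4] add  r3, r2, #62 -> r3=0xbb
epilogue: pop r3=0x9e, sp=0xd7
r2: caller-saved, written=True
r3: callee-saved, written=True
r5: callee-saved, written=False

SURVIVE = r3,r5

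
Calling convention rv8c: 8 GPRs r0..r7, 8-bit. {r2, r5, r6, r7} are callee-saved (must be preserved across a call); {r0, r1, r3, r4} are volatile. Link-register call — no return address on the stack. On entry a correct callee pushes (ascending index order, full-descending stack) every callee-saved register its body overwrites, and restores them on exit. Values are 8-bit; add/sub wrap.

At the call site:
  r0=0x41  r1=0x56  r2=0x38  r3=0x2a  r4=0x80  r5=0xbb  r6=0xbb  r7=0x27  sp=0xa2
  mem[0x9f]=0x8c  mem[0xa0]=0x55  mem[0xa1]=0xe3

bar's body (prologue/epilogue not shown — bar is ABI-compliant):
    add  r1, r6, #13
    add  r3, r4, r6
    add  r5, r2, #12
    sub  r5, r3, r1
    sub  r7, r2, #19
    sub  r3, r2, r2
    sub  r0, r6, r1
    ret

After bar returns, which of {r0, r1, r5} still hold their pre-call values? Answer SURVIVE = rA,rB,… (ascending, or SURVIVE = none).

prologue: push r5 → mem[0xa1]=0xbb, sp=0xa1
prologue: push r7 → mem[0xa0]=0x27, sp=0xa0
body[0] add  r1, r6, #13 → r1=0xc8
body[1] add  r3, r4, r6 → r3=0x3b
body[2] add  r5, r2, #12 → r5=0x44
body[3] sub  r5, r3, r1 → r5=0x73
body[4] sub  r7, r2, #19 → r7=0x25
body[5] sub  r3, r2, r2 → r3=0x00
body[6] sub  r0, r6, r1 → r0=0xf3
epilogue: pop r7=0x27, sp=0xa1
epilogue: pop r5=0xbb, sp=0xa2
r0: caller-saved, written=True
r1: caller-saved, written=True
r5: callee-saved, written=True

SURVIVE = r5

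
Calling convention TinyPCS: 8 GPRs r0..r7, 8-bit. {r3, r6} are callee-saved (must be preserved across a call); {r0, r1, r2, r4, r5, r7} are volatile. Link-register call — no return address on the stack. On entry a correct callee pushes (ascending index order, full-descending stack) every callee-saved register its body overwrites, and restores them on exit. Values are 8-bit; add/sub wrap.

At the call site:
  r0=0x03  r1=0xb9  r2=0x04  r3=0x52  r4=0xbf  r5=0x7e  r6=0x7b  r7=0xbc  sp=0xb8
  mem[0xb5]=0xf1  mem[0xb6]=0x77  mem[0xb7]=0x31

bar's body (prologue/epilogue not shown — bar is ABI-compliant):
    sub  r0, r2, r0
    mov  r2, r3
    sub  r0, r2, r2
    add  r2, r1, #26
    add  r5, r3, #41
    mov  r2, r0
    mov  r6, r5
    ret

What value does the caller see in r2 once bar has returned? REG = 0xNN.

prologue: push r6 -> mem[0xb7]=0x7b, sp=0xb7
body[0] sub  r0, r2, r0 -> r0=0x01
body[1] mov  r2, r3 -> r2=0x52
body[2] sub  r0, r2, r2 -> r0=0x00
body[3] add  r2, r1, #26 -> r2=0xd3
body[4] add  r5, r3, #41 -> r5=0x7b
body[5] mov  r2, r0 -> r2=0x00
body[6] mov  r6, r5 -> r6=0x7b
epilogue: pop r6=0x7b, sp=0xb8
r2 is caller-saved -> body value

REG = 0x00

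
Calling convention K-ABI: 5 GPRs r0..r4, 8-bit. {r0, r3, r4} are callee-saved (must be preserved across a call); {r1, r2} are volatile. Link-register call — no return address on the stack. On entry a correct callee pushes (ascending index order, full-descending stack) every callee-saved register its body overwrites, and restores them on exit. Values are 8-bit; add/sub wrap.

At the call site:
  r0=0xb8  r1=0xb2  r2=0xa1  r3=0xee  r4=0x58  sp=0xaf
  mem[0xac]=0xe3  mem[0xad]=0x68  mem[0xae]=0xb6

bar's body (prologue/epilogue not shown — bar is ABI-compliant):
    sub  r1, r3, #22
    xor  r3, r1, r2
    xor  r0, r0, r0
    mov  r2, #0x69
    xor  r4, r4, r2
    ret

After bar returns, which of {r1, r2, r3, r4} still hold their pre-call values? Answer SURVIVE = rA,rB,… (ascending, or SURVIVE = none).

SURVIVE = r3,r4

prologue: push r0 → mem[0xae]=0xb8, sp=0xae
prologue: push r3 → mem[0xad]=0xee, sp=0xad
prologue: push r4 → mem[0xac]=0x58, sp=0xac
body[0] sub  r1, r3, #22 → r1=0xd8
body[1] xor  r3, r1, r2 → r3=0x79
body[2] xor  r0, r0, r0 → r0=0x00
body[3] mov  r2, #0x69 → r2=0x69
body[4] xor  r4, r4, r2 → r4=0x31
epilogue: pop r4=0x58, sp=0xad
epilogue: pop r3=0xee, sp=0xae
epilogue: pop r0=0xb8, sp=0xaf
r1: caller-saved, written=True
r2: caller-saved, written=True
r3: callee-saved, written=True
r4: callee-saved, written=True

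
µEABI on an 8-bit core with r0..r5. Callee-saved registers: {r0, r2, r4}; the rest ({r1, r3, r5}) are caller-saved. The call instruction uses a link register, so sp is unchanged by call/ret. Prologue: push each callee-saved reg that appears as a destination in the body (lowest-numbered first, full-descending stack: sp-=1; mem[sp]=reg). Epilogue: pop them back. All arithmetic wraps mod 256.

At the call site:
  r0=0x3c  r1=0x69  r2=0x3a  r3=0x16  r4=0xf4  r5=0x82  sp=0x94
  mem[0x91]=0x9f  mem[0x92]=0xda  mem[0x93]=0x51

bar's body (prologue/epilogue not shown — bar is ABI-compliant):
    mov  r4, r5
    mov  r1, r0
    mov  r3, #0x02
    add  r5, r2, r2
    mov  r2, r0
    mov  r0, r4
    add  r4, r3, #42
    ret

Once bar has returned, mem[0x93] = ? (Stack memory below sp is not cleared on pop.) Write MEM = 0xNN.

prologue: push r0 -> mem[0x93]=0x3c, sp=0x93
prologue: push r2 -> mem[0x92]=0x3a, sp=0x92
prologue: push r4 -> mem[0x91]=0xf4, sp=0x91
body[0] mov  r4, r5 -> r4=0x82
body[1] mov  r1, r0 -> r1=0x3c
body[2] mov  r3, #0x02 -> r3=0x02
body[3] add  r5, r2, r2 -> r5=0x74
body[4] mov  r2, r0 -> r2=0x3c
body[5] mov  r0, r4 -> r0=0x82
body[6] add  r4, r3, #42 -> r4=0x2c
epilogue: pop r4=0xf4, sp=0x92
epilogue: pop r2=0x3a, sp=0x93
epilogue: pop r0=0x3c, sp=0x94
prologue pushed ['r0', 'r2', 'r4'] at ['0x93', '0x92', '0x91']

MEM = 0x3c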